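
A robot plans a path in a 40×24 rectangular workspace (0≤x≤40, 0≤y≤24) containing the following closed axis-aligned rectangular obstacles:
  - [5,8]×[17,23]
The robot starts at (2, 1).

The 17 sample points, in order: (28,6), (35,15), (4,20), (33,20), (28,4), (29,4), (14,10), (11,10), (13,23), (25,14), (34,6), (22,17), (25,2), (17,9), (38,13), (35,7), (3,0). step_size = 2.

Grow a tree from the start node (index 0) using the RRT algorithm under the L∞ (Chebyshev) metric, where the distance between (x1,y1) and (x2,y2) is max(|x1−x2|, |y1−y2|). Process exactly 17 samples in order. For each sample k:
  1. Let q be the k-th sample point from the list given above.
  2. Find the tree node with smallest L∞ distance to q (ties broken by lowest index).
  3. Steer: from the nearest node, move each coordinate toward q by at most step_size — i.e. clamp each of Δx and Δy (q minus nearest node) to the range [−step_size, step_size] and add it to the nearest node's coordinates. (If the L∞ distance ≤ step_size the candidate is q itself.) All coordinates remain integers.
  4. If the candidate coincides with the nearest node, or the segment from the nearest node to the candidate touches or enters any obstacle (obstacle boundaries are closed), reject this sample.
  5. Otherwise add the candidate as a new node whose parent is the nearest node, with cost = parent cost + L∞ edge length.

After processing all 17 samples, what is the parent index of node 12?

1. q=(28,6) nearest=0 d=26 new=(4,3) → add node 1 parent=0 cost=2
2. q=(35,15) nearest=1 d=31 new=(6,5) → add node 2 parent=1 cost=4
3. q=(4,20) nearest=2 d=15 new=(4,7) → add node 3 parent=2 cost=6
4. q=(33,20) nearest=2 d=27 new=(8,7) → add node 4 parent=2 cost=6
5. q=(28,4) nearest=4 d=20 new=(10,5) → add node 5 parent=4 cost=8
6. q=(29,4) nearest=5 d=19 new=(12,4) → add node 6 parent=5 cost=10
7. q=(14,10) nearest=5 d=5 new=(12,7) → add node 7 parent=5 cost=10
8. q=(11,10) nearest=4 d=3 new=(10,9) → add node 8 parent=4 cost=8
9. q=(13,23) nearest=8 d=14 new=(12,11) → add node 9 parent=8 cost=10
10. q=(25,14) nearest=6 d=13 new=(14,6) → add node 10 parent=6 cost=12
11. q=(34,6) nearest=10 d=20 new=(16,6) → add node 11 parent=10 cost=14
12. q=(22,17) nearest=7 d=10 new=(14,9) → add node 12 parent=7 cost=12
13. q=(25,2) nearest=11 d=9 new=(18,4) → add node 13 parent=11 cost=16
14. q=(17,9) nearest=10 d=3 new=(16,8) → add node 14 parent=10 cost=14
15. q=(38,13) nearest=13 d=20 new=(20,6) → add node 15 parent=13 cost=18
16. q=(35,7) nearest=15 d=15 new=(22,7) → add node 16 parent=15 cost=20
17. q=(3,0) nearest=0 d=1 new=(3,0) → add node 17 parent=0 cost=1

Parent of node 12: 7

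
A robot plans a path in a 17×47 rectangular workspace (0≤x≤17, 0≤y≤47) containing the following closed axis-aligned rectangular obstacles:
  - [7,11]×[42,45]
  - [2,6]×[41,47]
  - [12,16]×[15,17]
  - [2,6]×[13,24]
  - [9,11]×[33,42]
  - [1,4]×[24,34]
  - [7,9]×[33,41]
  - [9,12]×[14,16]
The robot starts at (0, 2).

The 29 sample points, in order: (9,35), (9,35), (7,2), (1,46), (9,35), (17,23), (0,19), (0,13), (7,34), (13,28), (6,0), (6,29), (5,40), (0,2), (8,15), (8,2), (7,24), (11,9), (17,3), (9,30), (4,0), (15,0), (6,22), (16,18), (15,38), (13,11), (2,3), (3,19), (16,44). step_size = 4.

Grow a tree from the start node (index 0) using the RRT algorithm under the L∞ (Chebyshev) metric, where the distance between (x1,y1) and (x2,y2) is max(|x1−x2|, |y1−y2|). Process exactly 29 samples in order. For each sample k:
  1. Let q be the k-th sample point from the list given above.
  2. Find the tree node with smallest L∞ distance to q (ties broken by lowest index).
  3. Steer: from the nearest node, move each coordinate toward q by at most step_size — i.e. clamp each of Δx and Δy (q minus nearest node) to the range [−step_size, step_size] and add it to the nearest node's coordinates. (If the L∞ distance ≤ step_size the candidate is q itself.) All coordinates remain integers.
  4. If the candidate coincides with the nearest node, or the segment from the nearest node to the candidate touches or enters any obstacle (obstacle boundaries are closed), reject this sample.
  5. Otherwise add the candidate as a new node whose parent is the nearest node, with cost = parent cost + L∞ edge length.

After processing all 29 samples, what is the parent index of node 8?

1. q=(9,35) nearest=0 d=33 new=(4,6) → add node 1 parent=0 cost=4
2. q=(9,35) nearest=1 d=29 new=(8,10) → add node 2 parent=1 cost=8
3. q=(7,2) nearest=1 d=4 new=(7,2) → add node 3 parent=1 cost=8
4. q=(1,46) nearest=2 d=36 new=(4,14) → blocked by [2,6]×[13,24], reject
5. q=(9,35) nearest=2 d=25 new=(9,14) → blocked by [9,12]×[14,16], reject
6. q=(17,23) nearest=2 d=13 new=(12,14) → blocked by [9,12]×[14,16], reject
7. q=(0,19) nearest=2 d=9 new=(4,14) → blocked by [2,6]×[13,24], reject
8. q=(0,13) nearest=1 d=7 new=(0,10) → add node 4 parent=1 cost=8
9. q=(7,34) nearest=2 d=24 new=(7,14) → add node 5 parent=2 cost=12
10. q=(13,28) nearest=5 d=14 new=(11,18) → blocked by [9,12]×[14,16], reject
11. q=(6,0) nearest=3 d=2 new=(6,0) → add node 6 parent=3 cost=10
12. q=(6,29) nearest=5 d=15 new=(6,18) → blocked by [2,6]×[13,24], reject
13. q=(5,40) nearest=5 d=26 new=(5,18) → blocked by [2,6]×[13,24], reject
14. q=(0,2) nearest=0 d=0 → coincident, reject
15. q=(8,15) nearest=5 d=1 new=(8,15) → add node 7 parent=5 cost=13
16. q=(8,2) nearest=3 d=1 new=(8,2) → add node 8 parent=3 cost=9
17. q=(7,24) nearest=7 d=9 new=(7,19) → add node 9 parent=7 cost=17
18. q=(11,9) nearest=2 d=3 new=(11,9) → add node 10 parent=2 cost=11
19. q=(17,3) nearest=10 d=6 new=(15,5) → add node 11 parent=10 cost=15
20. q=(9,30) nearest=9 d=11 new=(9,23) → add node 12 parent=9 cost=21
21. q=(4,0) nearest=6 d=2 new=(4,0) → add node 13 parent=6 cost=12
22. q=(15,0) nearest=11 d=5 new=(15,1) → add node 14 parent=11 cost=19
23. q=(6,22) nearest=9 d=3 new=(6,22) → blocked by [2,6]×[13,24], reject
24. q=(16,18) nearest=12 d=7 new=(13,19) → add node 15 parent=12 cost=25
25. q=(15,38) nearest=12 d=15 new=(13,27) → add node 16 parent=12 cost=25
26. q=(13,11) nearest=10 d=2 new=(13,11) → add node 17 parent=10 cost=13
27. q=(2,3) nearest=0 d=2 new=(2,3) → add node 18 parent=0 cost=2
28. q=(3,19) nearest=9 d=4 new=(3,19) → blocked by [2,6]×[13,24], reject
29. q=(16,44) nearest=16 d=17 new=(16,31) → add node 19 parent=16 cost=29

Parent of node 8: 3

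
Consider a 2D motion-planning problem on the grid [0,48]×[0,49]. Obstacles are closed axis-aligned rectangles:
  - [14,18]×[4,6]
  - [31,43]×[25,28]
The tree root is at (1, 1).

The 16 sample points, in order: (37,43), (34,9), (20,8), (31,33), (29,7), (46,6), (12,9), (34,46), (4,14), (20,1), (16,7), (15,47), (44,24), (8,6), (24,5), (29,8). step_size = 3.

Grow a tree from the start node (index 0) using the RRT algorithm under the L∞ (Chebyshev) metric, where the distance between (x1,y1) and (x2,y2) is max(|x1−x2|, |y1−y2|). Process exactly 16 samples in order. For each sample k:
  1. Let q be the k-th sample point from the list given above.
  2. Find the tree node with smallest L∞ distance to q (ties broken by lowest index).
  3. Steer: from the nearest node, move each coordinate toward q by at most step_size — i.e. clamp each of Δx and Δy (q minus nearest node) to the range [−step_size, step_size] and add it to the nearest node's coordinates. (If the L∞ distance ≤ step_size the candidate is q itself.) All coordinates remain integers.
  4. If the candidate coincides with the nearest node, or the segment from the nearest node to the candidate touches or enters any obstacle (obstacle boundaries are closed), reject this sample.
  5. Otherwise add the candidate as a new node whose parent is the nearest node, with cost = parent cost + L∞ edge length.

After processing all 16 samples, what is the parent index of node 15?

1. q=(37,43) nearest=0 d=42 new=(4,4) → add node 1 parent=0 cost=3
2. q=(34,9) nearest=1 d=30 new=(7,7) → add node 2 parent=1 cost=6
3. q=(20,8) nearest=2 d=13 new=(10,8) → add node 3 parent=2 cost=9
4. q=(31,33) nearest=3 d=25 new=(13,11) → add node 4 parent=3 cost=12
5. q=(29,7) nearest=4 d=16 new=(16,8) → add node 5 parent=4 cost=15
6. q=(46,6) nearest=5 d=30 new=(19,6) → add node 6 parent=5 cost=18
7. q=(12,9) nearest=3 d=2 new=(12,9) → add node 7 parent=3 cost=11
8. q=(34,46) nearest=4 d=35 new=(16,14) → add node 8 parent=4 cost=15
9. q=(4,14) nearest=3 d=6 new=(7,11) → add node 9 parent=3 cost=12
10. q=(20,1) nearest=6 d=5 new=(20,3) → add node 10 parent=6 cost=21
11. q=(16,7) nearest=5 d=1 new=(16,7) → add node 11 parent=5 cost=16
12. q=(15,47) nearest=8 d=33 new=(15,17) → add node 12 parent=8 cost=18
13. q=(44,24) nearest=10 d=24 new=(23,6) → add node 13 parent=10 cost=24
14. q=(8,6) nearest=2 d=1 new=(8,6) → add node 14 parent=2 cost=7
15. q=(24,5) nearest=13 d=1 new=(24,5) → add node 15 parent=13 cost=25
16. q=(29,8) nearest=15 d=5 new=(27,8) → add node 16 parent=15 cost=28

Parent of node 15: 13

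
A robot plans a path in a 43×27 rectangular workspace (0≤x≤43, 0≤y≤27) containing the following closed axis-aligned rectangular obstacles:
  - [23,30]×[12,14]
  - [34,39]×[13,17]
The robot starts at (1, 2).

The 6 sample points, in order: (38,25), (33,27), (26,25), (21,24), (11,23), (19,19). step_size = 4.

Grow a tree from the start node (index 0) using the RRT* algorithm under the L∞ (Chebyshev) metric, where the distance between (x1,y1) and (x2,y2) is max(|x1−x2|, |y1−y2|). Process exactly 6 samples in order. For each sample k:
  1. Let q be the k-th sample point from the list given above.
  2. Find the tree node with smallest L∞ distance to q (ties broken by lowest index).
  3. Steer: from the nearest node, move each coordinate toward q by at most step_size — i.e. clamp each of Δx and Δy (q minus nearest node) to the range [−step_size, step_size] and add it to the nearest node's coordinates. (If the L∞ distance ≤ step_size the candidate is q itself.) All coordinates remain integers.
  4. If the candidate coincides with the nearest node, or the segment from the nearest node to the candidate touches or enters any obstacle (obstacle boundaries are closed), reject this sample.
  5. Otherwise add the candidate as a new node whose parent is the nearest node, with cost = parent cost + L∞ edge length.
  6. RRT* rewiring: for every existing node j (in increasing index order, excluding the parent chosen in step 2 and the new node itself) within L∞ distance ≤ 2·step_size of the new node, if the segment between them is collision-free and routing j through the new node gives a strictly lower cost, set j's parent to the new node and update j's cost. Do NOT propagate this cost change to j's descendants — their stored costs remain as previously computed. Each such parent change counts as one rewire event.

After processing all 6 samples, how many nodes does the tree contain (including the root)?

1. q=(38,25) nearest=0 d=37 new=(5,6) → add node 1 parent=0 cost=4
2. q=(33,27) nearest=1 d=28 new=(9,10) → add node 2 parent=1 cost=8
3. q=(26,25) nearest=2 d=17 new=(13,14) → add node 3 parent=2 cost=12
4. q=(21,24) nearest=3 d=10 new=(17,18) → add node 4 parent=3 cost=16
5. q=(11,23) nearest=4 d=6 new=(13,22) → add node 5 parent=4 cost=20
6. q=(19,19) nearest=4 d=2 new=(19,19) → add node 6 parent=4 cost=18

Node count: 7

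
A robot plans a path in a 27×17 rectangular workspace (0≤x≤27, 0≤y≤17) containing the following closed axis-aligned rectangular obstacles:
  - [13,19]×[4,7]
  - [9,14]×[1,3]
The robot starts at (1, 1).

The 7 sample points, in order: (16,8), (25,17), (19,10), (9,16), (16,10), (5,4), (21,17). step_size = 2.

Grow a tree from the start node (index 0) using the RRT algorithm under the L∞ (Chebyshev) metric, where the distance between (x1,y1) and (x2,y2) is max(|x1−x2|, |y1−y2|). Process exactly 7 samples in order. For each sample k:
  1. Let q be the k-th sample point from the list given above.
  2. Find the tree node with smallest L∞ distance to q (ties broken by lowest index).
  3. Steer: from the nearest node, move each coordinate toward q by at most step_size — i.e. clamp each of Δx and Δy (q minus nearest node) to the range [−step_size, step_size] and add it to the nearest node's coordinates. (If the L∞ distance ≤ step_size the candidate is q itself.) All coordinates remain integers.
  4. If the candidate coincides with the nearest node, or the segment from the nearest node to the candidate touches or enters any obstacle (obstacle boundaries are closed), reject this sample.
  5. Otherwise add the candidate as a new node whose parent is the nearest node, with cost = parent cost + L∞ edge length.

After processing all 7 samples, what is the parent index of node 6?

1. q=(16,8) nearest=0 d=15 new=(3,3) → add node 1 parent=0 cost=2
2. q=(25,17) nearest=1 d=22 new=(5,5) → add node 2 parent=1 cost=4
3. q=(19,10) nearest=2 d=14 new=(7,7) → add node 3 parent=2 cost=6
4. q=(9,16) nearest=3 d=9 new=(9,9) → add node 4 parent=3 cost=8
5. q=(16,10) nearest=4 d=7 new=(11,10) → add node 5 parent=4 cost=10
6. q=(5,4) nearest=2 d=1 new=(5,4) → add node 6 parent=2 cost=5
7. q=(21,17) nearest=5 d=10 new=(13,12) → add node 7 parent=5 cost=12

Parent of node 6: 2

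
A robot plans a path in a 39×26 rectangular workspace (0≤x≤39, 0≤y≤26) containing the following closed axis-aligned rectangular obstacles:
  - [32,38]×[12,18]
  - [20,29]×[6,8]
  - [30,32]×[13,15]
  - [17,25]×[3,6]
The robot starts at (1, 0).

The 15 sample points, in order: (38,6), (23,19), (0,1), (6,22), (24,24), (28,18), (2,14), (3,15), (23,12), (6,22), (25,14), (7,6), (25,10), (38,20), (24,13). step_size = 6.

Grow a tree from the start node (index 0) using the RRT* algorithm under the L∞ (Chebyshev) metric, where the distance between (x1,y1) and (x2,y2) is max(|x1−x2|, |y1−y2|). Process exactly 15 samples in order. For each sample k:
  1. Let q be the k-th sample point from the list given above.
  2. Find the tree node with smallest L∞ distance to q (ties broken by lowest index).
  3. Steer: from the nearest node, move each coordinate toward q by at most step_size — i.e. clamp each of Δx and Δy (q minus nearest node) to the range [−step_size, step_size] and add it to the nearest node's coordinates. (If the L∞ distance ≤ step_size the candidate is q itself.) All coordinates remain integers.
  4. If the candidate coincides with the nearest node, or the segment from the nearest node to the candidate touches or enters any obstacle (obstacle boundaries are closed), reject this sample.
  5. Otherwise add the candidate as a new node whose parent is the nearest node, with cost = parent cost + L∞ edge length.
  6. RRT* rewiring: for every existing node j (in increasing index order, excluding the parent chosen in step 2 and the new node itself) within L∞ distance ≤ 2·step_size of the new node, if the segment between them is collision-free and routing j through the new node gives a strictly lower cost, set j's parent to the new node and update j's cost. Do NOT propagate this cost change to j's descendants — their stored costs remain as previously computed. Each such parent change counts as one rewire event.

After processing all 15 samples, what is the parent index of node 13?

Parent of node 13: 6

1. q=(38,6) nearest=0 d=37 new=(7,6) → add node 1 parent=0 cost=6
2. q=(23,19) nearest=1 d=16 new=(13,12) → add node 2 parent=1 cost=12
3. q=(0,1) nearest=0 d=1 new=(0,1) → add node 3 parent=0 cost=1
4. q=(6,22) nearest=2 d=10 new=(7,18) → add node 4 parent=2 cost=18
5. q=(24,24) nearest=2 d=12 new=(19,18) → add node 5 parent=2 cost=18
6. q=(28,18) nearest=5 d=9 new=(25,18) → add node 6 parent=5 cost=24
7. q=(2,14) nearest=4 d=5 new=(2,14) → add node 7 parent=4 cost=23
8. q=(3,15) nearest=7 d=1 new=(3,15) → add node 8 parent=7 cost=24
9. q=(23,12) nearest=5 d=6 new=(23,12) → add node 9 parent=5 cost=24
10. q=(6,22) nearest=4 d=4 new=(6,22) → add node 10 parent=4 cost=22
11. q=(25,14) nearest=9 d=2 new=(25,14) → add node 11 parent=9 cost=26
12. q=(7,6) nearest=1 d=0 → coincident, reject
13. q=(25,10) nearest=9 d=2 new=(25,10) → add node 12 parent=9 cost=26
14. q=(38,20) nearest=6 d=13 new=(31,20) → add node 13 parent=6 cost=30
15. q=(24,13) nearest=9 d=1 new=(24,13) → add node 14 parent=9 cost=25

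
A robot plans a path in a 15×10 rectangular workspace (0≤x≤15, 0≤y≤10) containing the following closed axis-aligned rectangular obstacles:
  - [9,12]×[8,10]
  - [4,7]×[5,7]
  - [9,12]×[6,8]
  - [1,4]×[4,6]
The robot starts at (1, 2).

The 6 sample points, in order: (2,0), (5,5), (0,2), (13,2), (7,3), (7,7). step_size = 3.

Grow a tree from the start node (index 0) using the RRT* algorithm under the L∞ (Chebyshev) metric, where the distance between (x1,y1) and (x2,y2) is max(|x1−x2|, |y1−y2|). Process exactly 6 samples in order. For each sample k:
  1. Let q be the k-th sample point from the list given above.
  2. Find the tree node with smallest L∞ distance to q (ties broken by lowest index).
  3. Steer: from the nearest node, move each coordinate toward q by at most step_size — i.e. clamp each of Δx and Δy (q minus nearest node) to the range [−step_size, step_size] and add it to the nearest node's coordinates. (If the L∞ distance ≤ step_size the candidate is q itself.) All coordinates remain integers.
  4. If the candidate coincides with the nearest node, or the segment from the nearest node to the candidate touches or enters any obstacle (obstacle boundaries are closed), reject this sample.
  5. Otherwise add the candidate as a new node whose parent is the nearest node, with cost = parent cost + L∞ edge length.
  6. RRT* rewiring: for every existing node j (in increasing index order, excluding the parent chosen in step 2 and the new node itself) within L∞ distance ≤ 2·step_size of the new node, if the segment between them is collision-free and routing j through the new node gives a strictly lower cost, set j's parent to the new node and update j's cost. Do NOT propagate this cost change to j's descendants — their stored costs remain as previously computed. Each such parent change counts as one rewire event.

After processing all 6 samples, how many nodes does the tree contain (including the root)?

1. q=(2,0) nearest=0 d=2 new=(2,0) → add node 1 parent=0 cost=2
2. q=(5,5) nearest=0 d=4 new=(4,5) → blocked by [4,7]×[5,7], reject
3. q=(0,2) nearest=0 d=1 new=(0,2) → add node 2 parent=0 cost=1
4. q=(13,2) nearest=1 d=11 new=(5,2) → add node 3 parent=1 cost=5
5. q=(7,3) nearest=3 d=2 new=(7,3) → add node 4 parent=3 cost=7
6. q=(7,7) nearest=4 d=4 new=(7,6) → blocked by [4,7]×[5,7], reject

Node count: 5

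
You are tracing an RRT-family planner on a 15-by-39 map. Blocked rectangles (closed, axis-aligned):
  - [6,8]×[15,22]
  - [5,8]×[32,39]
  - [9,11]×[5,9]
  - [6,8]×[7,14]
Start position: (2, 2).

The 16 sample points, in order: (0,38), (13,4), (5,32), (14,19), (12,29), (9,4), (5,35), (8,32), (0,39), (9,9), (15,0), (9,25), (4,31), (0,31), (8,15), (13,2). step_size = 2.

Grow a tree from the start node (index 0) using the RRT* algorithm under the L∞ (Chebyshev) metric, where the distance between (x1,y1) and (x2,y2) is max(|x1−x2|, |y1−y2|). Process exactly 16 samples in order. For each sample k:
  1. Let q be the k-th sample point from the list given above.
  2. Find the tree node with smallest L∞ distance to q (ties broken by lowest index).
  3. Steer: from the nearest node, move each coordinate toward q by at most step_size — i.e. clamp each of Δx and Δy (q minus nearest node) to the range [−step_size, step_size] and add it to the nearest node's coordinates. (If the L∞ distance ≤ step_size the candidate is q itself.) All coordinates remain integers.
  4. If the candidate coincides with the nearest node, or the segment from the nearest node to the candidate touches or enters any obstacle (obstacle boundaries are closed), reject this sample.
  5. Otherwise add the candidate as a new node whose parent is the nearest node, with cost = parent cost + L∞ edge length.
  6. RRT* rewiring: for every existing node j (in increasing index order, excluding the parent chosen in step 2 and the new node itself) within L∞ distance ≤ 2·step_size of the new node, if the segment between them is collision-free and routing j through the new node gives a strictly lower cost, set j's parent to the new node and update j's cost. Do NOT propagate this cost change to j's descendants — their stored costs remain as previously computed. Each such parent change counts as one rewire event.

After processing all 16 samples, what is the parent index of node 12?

1. q=(0,38) nearest=0 d=36 new=(0,4) → add node 1 parent=0 cost=2
2. q=(13,4) nearest=0 d=11 new=(4,4) → add node 2 parent=0 cost=2
3. q=(5,32) nearest=1 d=28 new=(2,6) → add node 3 parent=1 cost=4
4. q=(14,19) nearest=3 d=13 new=(4,8) → add node 4 parent=3 cost=6
5. q=(12,29) nearest=4 d=21 new=(6,10) → blocked by [6,8]×[7,14], reject
6. q=(9,4) nearest=2 d=5 new=(6,4) → add node 5 parent=2 cost=4
7. q=(5,35) nearest=4 d=27 new=(5,10) → add node 6 parent=4 cost=8
8. q=(8,32) nearest=6 d=22 new=(7,12) → blocked by [6,8]×[7,14], reject
9. q=(0,39) nearest=6 d=29 new=(3,12) → add node 7 parent=6 cost=10
10. q=(9,9) nearest=6 d=4 new=(7,9) → blocked by [6,8]×[7,14], reject
11. q=(15,0) nearest=5 d=9 new=(8,2) → add node 8 parent=5 cost=6
12. q=(9,25) nearest=7 d=13 new=(5,14) → add node 9 parent=7 cost=12
13. q=(4,31) nearest=9 d=17 new=(4,16) → add node 10 parent=9 cost=14
14. q=(0,31) nearest=10 d=15 new=(2,18) → add node 11 parent=10 cost=16
15. q=(8,15) nearest=9 d=3 new=(7,15) → blocked by [6,8]×[15,22], reject
16. q=(13,2) nearest=8 d=5 new=(10,2) → add node 12 parent=8 cost=8

Parent of node 12: 8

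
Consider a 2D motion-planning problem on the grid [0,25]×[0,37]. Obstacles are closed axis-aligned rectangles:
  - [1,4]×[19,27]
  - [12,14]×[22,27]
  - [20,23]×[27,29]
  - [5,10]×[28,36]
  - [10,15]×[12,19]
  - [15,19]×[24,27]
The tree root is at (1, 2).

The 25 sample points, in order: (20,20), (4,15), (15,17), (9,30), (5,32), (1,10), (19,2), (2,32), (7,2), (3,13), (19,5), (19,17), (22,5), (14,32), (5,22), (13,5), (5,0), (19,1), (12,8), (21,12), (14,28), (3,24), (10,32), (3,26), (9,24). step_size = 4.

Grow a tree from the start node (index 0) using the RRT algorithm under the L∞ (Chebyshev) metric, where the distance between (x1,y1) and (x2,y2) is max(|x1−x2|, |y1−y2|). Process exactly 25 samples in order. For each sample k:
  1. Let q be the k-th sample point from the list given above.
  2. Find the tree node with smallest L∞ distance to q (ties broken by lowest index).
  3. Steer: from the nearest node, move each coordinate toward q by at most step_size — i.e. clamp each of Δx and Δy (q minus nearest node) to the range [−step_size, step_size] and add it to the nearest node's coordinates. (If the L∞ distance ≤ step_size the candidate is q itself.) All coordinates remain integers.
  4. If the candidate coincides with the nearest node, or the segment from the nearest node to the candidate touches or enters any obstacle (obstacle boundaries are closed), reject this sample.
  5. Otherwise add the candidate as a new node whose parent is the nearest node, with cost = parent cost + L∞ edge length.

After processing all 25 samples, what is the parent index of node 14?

1. q=(20,20) nearest=0 d=19 new=(5,6) → add node 1 parent=0 cost=4
2. q=(4,15) nearest=1 d=9 new=(4,10) → add node 2 parent=1 cost=8
3. q=(15,17) nearest=1 d=11 new=(9,10) → add node 3 parent=1 cost=8
4. q=(9,30) nearest=2 d=20 new=(8,14) → add node 4 parent=2 cost=12
5. q=(5,32) nearest=4 d=18 new=(5,18) → add node 5 parent=4 cost=16
6. q=(1,10) nearest=2 d=3 new=(1,10) → add node 6 parent=2 cost=11
7. q=(19,2) nearest=3 d=10 new=(13,6) → add node 7 parent=3 cost=12
8. q=(2,32) nearest=5 d=14 new=(2,22) → blocked by [1,4]×[19,27], reject
9. q=(7,2) nearest=1 d=4 new=(7,2) → add node 8 parent=1 cost=8
10. q=(3,13) nearest=2 d=3 new=(3,13) → add node 9 parent=2 cost=11
11. q=(19,5) nearest=7 d=6 new=(17,5) → add node 10 parent=7 cost=16
12. q=(19,17) nearest=3 d=10 new=(13,14) → blocked by [10,15]×[12,19], reject
13. q=(22,5) nearest=10 d=5 new=(21,5) → add node 11 parent=10 cost=20
14. q=(14,32) nearest=5 d=14 new=(9,22) → add node 12 parent=5 cost=20
15. q=(5,22) nearest=5 d=4 new=(5,22) → add node 13 parent=5 cost=20
16. q=(13,5) nearest=7 d=1 new=(13,5) → add node 14 parent=7 cost=13
17. q=(5,0) nearest=8 d=2 new=(5,0) → add node 15 parent=8 cost=10
18. q=(19,1) nearest=10 d=4 new=(19,1) → add node 16 parent=10 cost=20
19. q=(12,8) nearest=7 d=2 new=(12,8) → add node 17 parent=7 cost=14
20. q=(21,12) nearest=10 d=7 new=(21,9) → add node 18 parent=10 cost=20
21. q=(14,28) nearest=12 d=6 new=(13,26) → blocked by [12,14]×[22,27], reject
22. q=(3,24) nearest=13 d=2 new=(3,24) → blocked by [1,4]×[19,27], reject
23. q=(10,32) nearest=12 d=10 new=(10,26) → add node 19 parent=12 cost=24
24. q=(3,26) nearest=13 d=4 new=(3,26) → blocked by [1,4]×[19,27], reject
25. q=(9,24) nearest=12 d=2 new=(9,24) → add node 20 parent=12 cost=22

Parent of node 14: 7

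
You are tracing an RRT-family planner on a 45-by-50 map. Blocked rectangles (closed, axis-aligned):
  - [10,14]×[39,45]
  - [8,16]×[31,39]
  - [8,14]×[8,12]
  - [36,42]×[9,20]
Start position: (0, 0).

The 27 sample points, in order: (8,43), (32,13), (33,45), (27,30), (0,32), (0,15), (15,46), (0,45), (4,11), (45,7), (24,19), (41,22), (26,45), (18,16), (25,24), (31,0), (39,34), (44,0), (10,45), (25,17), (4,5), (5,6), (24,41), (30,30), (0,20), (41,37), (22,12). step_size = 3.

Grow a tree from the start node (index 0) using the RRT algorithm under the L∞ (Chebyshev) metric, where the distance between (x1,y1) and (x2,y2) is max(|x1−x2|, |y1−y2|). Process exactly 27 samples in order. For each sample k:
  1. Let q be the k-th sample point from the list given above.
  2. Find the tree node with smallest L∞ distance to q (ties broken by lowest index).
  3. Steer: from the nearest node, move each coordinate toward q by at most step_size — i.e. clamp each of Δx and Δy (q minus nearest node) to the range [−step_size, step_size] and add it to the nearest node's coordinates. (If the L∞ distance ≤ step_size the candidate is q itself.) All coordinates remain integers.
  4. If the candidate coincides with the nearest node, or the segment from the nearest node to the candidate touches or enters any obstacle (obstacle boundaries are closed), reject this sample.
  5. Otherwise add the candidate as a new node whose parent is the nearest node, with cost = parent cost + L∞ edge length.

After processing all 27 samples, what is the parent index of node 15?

Parent of node 15: 2

1. q=(8,43) nearest=0 d=43 new=(3,3) → add node 1 parent=0 cost=3
2. q=(32,13) nearest=1 d=29 new=(6,6) → add node 2 parent=1 cost=6
3. q=(33,45) nearest=2 d=39 new=(9,9) → blocked by [8,14]×[8,12], reject
4. q=(27,30) nearest=2 d=24 new=(9,9) → blocked by [8,14]×[8,12], reject
5. q=(0,32) nearest=2 d=26 new=(3,9) → add node 3 parent=2 cost=9
6. q=(0,15) nearest=3 d=6 new=(0,12) → add node 4 parent=3 cost=12
7. q=(15,46) nearest=4 d=34 new=(3,15) → add node 5 parent=4 cost=15
8. q=(0,45) nearest=5 d=30 new=(0,18) → add node 6 parent=5 cost=18
9. q=(4,11) nearest=3 d=2 new=(4,11) → add node 7 parent=3 cost=11
10. q=(45,7) nearest=2 d=39 new=(9,7) → add node 8 parent=2 cost=9
11. q=(24,19) nearest=8 d=15 new=(12,10) → blocked by [8,14]×[8,12], reject
12. q=(41,22) nearest=8 d=32 new=(12,10) → blocked by [8,14]×[8,12], reject
13. q=(26,45) nearest=6 d=27 new=(3,21) → add node 9 parent=6 cost=21
14. q=(18,16) nearest=8 d=9 new=(12,10) → blocked by [8,14]×[8,12], reject
15. q=(25,24) nearest=8 d=17 new=(12,10) → blocked by [8,14]×[8,12], reject
16. q=(31,0) nearest=8 d=22 new=(12,4) → add node 10 parent=8 cost=12
17. q=(39,34) nearest=8 d=30 new=(12,10) → blocked by [8,14]×[8,12], reject
18. q=(44,0) nearest=10 d=32 new=(15,1) → add node 11 parent=10 cost=15
19. q=(10,45) nearest=9 d=24 new=(6,24) → add node 12 parent=9 cost=24
20. q=(25,17) nearest=10 d=13 new=(15,7) → add node 13 parent=10 cost=15
21. q=(4,5) nearest=1 d=2 new=(4,5) → add node 14 parent=1 cost=5
22. q=(5,6) nearest=2 d=1 new=(5,6) → add node 15 parent=2 cost=7
23. q=(24,41) nearest=12 d=18 new=(9,27) → add node 16 parent=12 cost=27
24. q=(30,30) nearest=16 d=21 new=(12,30) → add node 17 parent=16 cost=30
25. q=(0,20) nearest=6 d=2 new=(0,20) → add node 18 parent=6 cost=20
26. q=(41,37) nearest=17 d=29 new=(15,33) → blocked by [8,16]×[31,39], reject
27. q=(22,12) nearest=13 d=7 new=(18,10) → add node 19 parent=13 cost=18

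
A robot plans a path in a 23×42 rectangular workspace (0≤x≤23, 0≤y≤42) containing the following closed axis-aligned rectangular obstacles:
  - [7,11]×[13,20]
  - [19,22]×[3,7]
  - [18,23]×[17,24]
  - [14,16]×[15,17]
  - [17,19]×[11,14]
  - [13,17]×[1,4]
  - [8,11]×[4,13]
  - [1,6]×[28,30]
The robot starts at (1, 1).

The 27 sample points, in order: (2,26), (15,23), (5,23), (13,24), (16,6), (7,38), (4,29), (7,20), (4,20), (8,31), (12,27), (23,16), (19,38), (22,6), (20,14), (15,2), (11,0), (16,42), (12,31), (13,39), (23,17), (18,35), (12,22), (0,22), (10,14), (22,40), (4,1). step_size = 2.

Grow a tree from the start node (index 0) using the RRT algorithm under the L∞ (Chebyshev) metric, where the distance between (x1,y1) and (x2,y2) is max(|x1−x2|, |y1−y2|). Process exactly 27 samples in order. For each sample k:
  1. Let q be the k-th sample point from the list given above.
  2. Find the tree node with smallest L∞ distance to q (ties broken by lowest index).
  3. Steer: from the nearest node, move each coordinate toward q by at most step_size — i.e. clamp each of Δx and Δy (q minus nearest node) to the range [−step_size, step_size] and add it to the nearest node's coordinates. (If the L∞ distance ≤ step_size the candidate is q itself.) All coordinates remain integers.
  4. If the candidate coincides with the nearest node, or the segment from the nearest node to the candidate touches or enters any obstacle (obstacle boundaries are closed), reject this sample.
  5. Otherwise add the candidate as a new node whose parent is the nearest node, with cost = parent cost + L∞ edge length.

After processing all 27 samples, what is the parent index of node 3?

1. q=(2,26) nearest=0 d=25 new=(2,3) → add node 1 parent=0 cost=2
2. q=(15,23) nearest=1 d=20 new=(4,5) → add node 2 parent=1 cost=4
3. q=(5,23) nearest=2 d=18 new=(5,7) → add node 3 parent=2 cost=6
4. q=(13,24) nearest=3 d=17 new=(7,9) → add node 4 parent=3 cost=8
5. q=(16,6) nearest=4 d=9 new=(9,7) → blocked by [8,11]×[4,13], reject
6. q=(7,38) nearest=4 d=29 new=(7,11) → add node 5 parent=4 cost=10
7. q=(4,29) nearest=5 d=18 new=(5,13) → add node 6 parent=5 cost=12
8. q=(7,20) nearest=6 d=7 new=(7,15) → blocked by [7,11]×[13,20], reject
9. q=(4,20) nearest=6 d=7 new=(4,15) → add node 7 parent=6 cost=14
10. q=(8,31) nearest=7 d=16 new=(6,17) → add node 8 parent=7 cost=16
11. q=(12,27) nearest=8 d=10 new=(8,19) → blocked by [7,11]×[13,20], reject
12. q=(23,16) nearest=4 d=16 new=(9,11) → blocked by [8,11]×[4,13], reject
13. q=(19,38) nearest=8 d=21 new=(8,19) → blocked by [7,11]×[13,20], reject
14. q=(22,6) nearest=4 d=15 new=(9,7) → blocked by [8,11]×[4,13], reject
15. q=(20,14) nearest=4 d=13 new=(9,11) → blocked by [8,11]×[4,13], reject
16. q=(15,2) nearest=4 d=8 new=(9,7) → blocked by [8,11]×[4,13], reject
17. q=(11,0) nearest=2 d=7 new=(6,3) → add node 9 parent=2 cost=6
18. q=(16,42) nearest=8 d=25 new=(8,19) → blocked by [7,11]×[13,20], reject
19. q=(12,31) nearest=8 d=14 new=(8,19) → blocked by [7,11]×[13,20], reject
20. q=(13,39) nearest=8 d=22 new=(8,19) → blocked by [7,11]×[13,20], reject
21. q=(23,17) nearest=4 d=16 new=(9,11) → blocked by [8,11]×[4,13], reject
22. q=(18,35) nearest=8 d=18 new=(8,19) → blocked by [7,11]×[13,20], reject
23. q=(12,22) nearest=8 d=6 new=(8,19) → blocked by [7,11]×[13,20], reject
24. q=(0,22) nearest=8 d=6 new=(4,19) → add node 10 parent=8 cost=18
25. q=(10,14) nearest=5 d=3 new=(9,13) → blocked by [7,11]×[13,20], reject
26. q=(22,40) nearest=10 d=21 new=(6,21) → add node 11 parent=10 cost=20
27. q=(4,1) nearest=1 d=2 new=(4,1) → add node 12 parent=1 cost=4

Parent of node 3: 2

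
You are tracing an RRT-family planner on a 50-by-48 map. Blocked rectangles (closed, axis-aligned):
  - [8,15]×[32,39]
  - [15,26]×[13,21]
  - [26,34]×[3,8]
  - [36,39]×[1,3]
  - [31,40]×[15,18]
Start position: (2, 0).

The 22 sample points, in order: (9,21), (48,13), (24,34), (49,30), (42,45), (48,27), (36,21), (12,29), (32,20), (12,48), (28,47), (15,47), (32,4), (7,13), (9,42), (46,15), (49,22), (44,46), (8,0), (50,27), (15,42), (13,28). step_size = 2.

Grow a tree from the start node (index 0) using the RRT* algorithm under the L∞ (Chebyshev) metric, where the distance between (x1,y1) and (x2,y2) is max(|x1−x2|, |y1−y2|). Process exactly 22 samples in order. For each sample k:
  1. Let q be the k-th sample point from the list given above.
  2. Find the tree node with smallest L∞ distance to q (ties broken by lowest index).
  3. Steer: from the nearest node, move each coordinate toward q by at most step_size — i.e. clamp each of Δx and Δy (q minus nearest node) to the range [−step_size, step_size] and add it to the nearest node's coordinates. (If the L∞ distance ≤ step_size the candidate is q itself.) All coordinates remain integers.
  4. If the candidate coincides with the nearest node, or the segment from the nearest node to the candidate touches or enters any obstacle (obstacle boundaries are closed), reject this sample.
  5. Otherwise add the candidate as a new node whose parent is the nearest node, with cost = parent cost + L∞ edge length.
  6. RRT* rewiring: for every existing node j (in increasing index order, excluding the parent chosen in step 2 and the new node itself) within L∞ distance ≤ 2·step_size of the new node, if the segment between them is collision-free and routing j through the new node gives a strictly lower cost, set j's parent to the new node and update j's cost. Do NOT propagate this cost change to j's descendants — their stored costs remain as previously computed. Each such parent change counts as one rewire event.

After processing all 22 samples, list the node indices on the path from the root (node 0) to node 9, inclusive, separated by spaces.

1. q=(9,21) nearest=0 d=21 new=(4,2) → add node 1 parent=0 cost=2
2. q=(48,13) nearest=1 d=44 new=(6,4) → add node 2 parent=1 cost=4
3. q=(24,34) nearest=2 d=30 new=(8,6) → add node 3 parent=2 cost=6
4. q=(49,30) nearest=3 d=41 new=(10,8) → add node 4 parent=3 cost=8
5. q=(42,45) nearest=4 d=37 new=(12,10) → add node 5 parent=4 cost=10
6. q=(48,27) nearest=5 d=36 new=(14,12) → add node 6 parent=5 cost=12
7. q=(36,21) nearest=6 d=22 new=(16,14) → blocked by [15,26]×[13,21], reject
8. q=(12,29) nearest=6 d=17 new=(12,14) → add node 7 parent=6 cost=14
9. q=(32,20) nearest=6 d=18 new=(16,14) → blocked by [15,26]×[13,21], reject
10. q=(12,48) nearest=7 d=34 new=(12,16) → add node 8 parent=7 cost=16
11. q=(28,47) nearest=8 d=31 new=(14,18) → add node 9 parent=8 cost=18
12. q=(15,47) nearest=9 d=29 new=(15,20) → blocked by [15,26]×[13,21], reject
13. q=(32,4) nearest=6 d=18 new=(16,10) → add node 10 parent=6 cost=14
14. q=(7,13) nearest=4 d=5 new=(8,10) → add node 11 parent=4 cost=10
15. q=(9,42) nearest=9 d=24 new=(12,20) → add node 12 parent=9 cost=20
16. q=(46,15) nearest=10 d=30 new=(18,12) → add node 13 parent=10 cost=16
17. q=(49,22) nearest=13 d=31 new=(20,14) → blocked by [15,26]×[13,21], reject
18. q=(44,46) nearest=9 d=30 new=(16,20) → blocked by [15,26]×[13,21], reject
19. q=(8,0) nearest=1 d=4 new=(6,0) → add node 14 parent=1 cost=4
20. q=(50,27) nearest=13 d=32 new=(20,14) → blocked by [15,26]×[13,21], reject
21. q=(15,42) nearest=12 d=22 new=(14,22) → add node 15 parent=12 cost=22
22. q=(13,28) nearest=15 d=6 new=(13,24) → add node 16 parent=15 cost=24

Path: 0 1 2 3 4 5 6 7 8 9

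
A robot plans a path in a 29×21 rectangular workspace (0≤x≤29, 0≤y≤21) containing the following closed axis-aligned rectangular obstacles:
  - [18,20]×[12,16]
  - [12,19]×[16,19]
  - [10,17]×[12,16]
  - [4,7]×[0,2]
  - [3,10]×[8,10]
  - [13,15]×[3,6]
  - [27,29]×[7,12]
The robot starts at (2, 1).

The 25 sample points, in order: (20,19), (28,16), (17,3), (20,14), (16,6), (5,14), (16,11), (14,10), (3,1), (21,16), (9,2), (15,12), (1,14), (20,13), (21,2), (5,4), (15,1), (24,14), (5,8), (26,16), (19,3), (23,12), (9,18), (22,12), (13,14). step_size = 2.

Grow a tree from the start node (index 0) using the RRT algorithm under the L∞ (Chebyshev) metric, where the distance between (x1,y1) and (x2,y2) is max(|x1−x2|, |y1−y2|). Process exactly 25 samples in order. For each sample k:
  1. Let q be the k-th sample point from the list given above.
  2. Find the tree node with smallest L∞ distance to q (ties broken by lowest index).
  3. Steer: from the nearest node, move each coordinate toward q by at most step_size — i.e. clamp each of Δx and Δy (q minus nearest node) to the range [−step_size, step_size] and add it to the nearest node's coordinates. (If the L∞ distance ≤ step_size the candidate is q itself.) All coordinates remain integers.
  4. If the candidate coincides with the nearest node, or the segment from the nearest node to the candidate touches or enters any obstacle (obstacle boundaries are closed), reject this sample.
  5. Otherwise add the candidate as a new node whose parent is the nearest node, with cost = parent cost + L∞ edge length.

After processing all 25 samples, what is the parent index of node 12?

1. q=(20,19) nearest=0 d=18 new=(4,3) → add node 1 parent=0 cost=2
2. q=(28,16) nearest=1 d=24 new=(6,5) → add node 2 parent=1 cost=4
3. q=(17,3) nearest=2 d=11 new=(8,3) → add node 3 parent=2 cost=6
4. q=(20,14) nearest=3 d=12 new=(10,5) → add node 4 parent=3 cost=8
5. q=(16,6) nearest=4 d=6 new=(12,6) → add node 5 parent=4 cost=10
6. q=(5,14) nearest=5 d=8 new=(10,8) → blocked by [3,10]×[8,10], reject
7. q=(16,11) nearest=5 d=5 new=(14,8) → add node 6 parent=5 cost=12
8. q=(14,10) nearest=6 d=2 new=(14,10) → add node 7 parent=6 cost=14
9. q=(3,1) nearest=0 d=1 new=(3,1) → add node 8 parent=0 cost=1
10. q=(21,16) nearest=7 d=7 new=(16,12) → blocked by [10,17]×[12,16], reject
11. q=(9,2) nearest=3 d=1 new=(9,2) → add node 9 parent=3 cost=7
12. q=(15,12) nearest=7 d=2 new=(15,12) → blocked by [10,17]×[12,16], reject
13. q=(1,14) nearest=2 d=9 new=(4,7) → add node 10 parent=2 cost=6
14. q=(20,13) nearest=6 d=6 new=(16,10) → add node 11 parent=6 cost=14
15. q=(21,2) nearest=6 d=7 new=(16,6) → add node 12 parent=6 cost=14
16. q=(5,4) nearest=1 d=1 new=(5,4) → add node 13 parent=1 cost=3
17. q=(15,1) nearest=4 d=5 new=(12,3) → add node 14 parent=4 cost=10
18. q=(24,14) nearest=11 d=8 new=(18,12) → blocked by [18,20]×[12,16], reject
19. q=(5,8) nearest=10 d=1 new=(5,8) → blocked by [3,10]×[8,10], reject
20. q=(26,16) nearest=11 d=10 new=(18,12) → blocked by [18,20]×[12,16], reject
21. q=(19,3) nearest=12 d=3 new=(18,4) → add node 15 parent=12 cost=16
22. q=(23,12) nearest=11 d=7 new=(18,12) → blocked by [18,20]×[12,16], reject
23. q=(9,18) nearest=7 d=8 new=(12,12) → blocked by [10,17]×[12,16], reject
24. q=(22,12) nearest=11 d=6 new=(18,12) → blocked by [18,20]×[12,16], reject
25. q=(13,14) nearest=7 d=4 new=(13,12) → blocked by [10,17]×[12,16], reject

Parent of node 12: 6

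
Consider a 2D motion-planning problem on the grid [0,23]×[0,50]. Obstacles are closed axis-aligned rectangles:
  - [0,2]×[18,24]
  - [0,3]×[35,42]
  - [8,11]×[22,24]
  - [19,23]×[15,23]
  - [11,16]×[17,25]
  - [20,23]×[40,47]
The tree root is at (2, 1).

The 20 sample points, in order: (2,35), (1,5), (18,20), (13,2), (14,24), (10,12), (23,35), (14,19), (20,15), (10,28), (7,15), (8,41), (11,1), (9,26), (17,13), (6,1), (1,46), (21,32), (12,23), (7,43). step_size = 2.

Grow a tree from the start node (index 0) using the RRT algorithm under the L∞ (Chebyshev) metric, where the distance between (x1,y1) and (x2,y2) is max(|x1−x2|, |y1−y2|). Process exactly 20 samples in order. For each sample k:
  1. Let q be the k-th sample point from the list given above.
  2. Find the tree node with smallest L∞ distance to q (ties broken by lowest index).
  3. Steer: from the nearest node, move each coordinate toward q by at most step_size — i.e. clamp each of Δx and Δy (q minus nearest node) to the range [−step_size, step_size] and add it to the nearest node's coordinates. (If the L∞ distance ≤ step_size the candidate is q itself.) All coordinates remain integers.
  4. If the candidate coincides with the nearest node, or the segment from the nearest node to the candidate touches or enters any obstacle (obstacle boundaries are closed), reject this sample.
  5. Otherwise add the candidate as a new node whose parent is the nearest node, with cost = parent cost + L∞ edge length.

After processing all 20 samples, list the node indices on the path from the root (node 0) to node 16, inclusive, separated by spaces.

1. q=(2,35) nearest=0 d=34 new=(2,3) → add node 1 parent=0 cost=2
2. q=(1,5) nearest=1 d=2 new=(1,5) → add node 2 parent=1 cost=4
3. q=(18,20) nearest=1 d=17 new=(4,5) → add node 3 parent=1 cost=4
4. q=(13,2) nearest=3 d=9 new=(6,3) → add node 4 parent=3 cost=6
5. q=(14,24) nearest=2 d=19 new=(3,7) → add node 5 parent=2 cost=6
6. q=(10,12) nearest=3 d=7 new=(6,7) → add node 6 parent=3 cost=6
7. q=(23,35) nearest=5 d=28 new=(5,9) → add node 7 parent=5 cost=8
8. q=(14,19) nearest=7 d=10 new=(7,11) → add node 8 parent=7 cost=10
9. q=(20,15) nearest=8 d=13 new=(9,13) → add node 9 parent=8 cost=12
10. q=(10,28) nearest=9 d=15 new=(10,15) → add node 10 parent=9 cost=14
11. q=(7,15) nearest=9 d=2 new=(7,15) → add node 11 parent=9 cost=14
12. q=(8,41) nearest=10 d=26 new=(8,17) → add node 12 parent=10 cost=16
13. q=(11,1) nearest=4 d=5 new=(8,1) → add node 13 parent=4 cost=8
14. q=(9,26) nearest=12 d=9 new=(9,19) → add node 14 parent=12 cost=18
15. q=(17,13) nearest=10 d=7 new=(12,13) → add node 15 parent=10 cost=16
16. q=(6,1) nearest=4 d=2 new=(6,1) → add node 16 parent=4 cost=8
17. q=(1,46) nearest=14 d=27 new=(7,21) → add node 17 parent=14 cost=20
18. q=(21,32) nearest=14 d=13 new=(11,21) → blocked by [11,16]×[17,25], reject
19. q=(12,23) nearest=14 d=4 new=(11,21) → blocked by [11,16]×[17,25], reject
20. q=(7,43) nearest=17 d=22 new=(7,23) → add node 18 parent=17 cost=22

Path: 0 1 3 4 16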